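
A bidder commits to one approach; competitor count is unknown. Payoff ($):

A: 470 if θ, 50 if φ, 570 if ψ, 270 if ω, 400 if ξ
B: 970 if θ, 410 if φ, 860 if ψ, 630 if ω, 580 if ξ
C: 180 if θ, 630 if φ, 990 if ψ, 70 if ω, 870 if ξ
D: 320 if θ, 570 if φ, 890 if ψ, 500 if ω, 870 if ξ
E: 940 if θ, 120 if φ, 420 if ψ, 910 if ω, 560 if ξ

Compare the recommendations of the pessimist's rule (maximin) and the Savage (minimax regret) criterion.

maximin → B; minimax regret → B (agree)

Row minima: A=50, B=410, C=70, D=320, E=120
Best worst-case = 410 → B.
Column bests: θ=970, φ=630, ψ=990, ω=910, ξ=870.
A regrets: 500, 580, 420, 640, 470 → max 640
B regrets: 0, 220, 130, 280, 290 → max 290
C regrets: 790, 0, 0, 840, 0 → max 840
D regrets: 650, 60, 100, 410, 0 → max 650
E regrets: 30, 510, 570, 0, 310 → max 570
Smallest max regret = 290 → B.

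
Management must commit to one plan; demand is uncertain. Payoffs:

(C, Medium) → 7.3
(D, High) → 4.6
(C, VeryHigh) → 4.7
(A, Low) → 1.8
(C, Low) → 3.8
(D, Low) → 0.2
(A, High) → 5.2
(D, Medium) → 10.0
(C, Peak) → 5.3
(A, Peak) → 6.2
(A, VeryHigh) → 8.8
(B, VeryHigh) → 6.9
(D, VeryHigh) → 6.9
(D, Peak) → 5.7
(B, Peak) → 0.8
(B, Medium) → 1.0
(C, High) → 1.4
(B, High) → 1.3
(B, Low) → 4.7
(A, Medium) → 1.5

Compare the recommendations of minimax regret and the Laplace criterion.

minimax regret → C; laplace → D (disagree)

Column bests: Low=4.7, Medium=10.0, High=5.2, VeryHigh=8.8, Peak=6.2.
A regrets: 2.9, 8.5, 0.0, 0.0, 0.0 → max 8.5
B regrets: 0.0, 9.0, 3.9, 1.9, 5.4 → max 9.0
C regrets: 0.9, 2.7, 3.8, 4.1, 0.9 → max 4.1
D regrets: 4.5, 0.0, 0.6, 1.9, 0.5 → max 4.5
Smallest max regret = 4.1 → C.
Row averages: A=4.7, B=2.94, C=4.5, D=5.48
Highest average = 5.48 → D.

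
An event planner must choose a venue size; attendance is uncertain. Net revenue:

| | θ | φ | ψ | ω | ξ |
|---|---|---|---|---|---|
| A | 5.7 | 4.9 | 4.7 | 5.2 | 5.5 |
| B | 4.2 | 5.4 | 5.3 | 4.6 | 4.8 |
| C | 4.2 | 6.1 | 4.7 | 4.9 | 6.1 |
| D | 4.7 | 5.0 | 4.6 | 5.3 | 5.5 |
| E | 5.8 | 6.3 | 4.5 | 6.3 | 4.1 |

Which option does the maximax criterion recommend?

E

Row maxima: A=5.7, B=5.4, C=6.1, D=5.5, E=6.3
Best best-case = 6.3 → E.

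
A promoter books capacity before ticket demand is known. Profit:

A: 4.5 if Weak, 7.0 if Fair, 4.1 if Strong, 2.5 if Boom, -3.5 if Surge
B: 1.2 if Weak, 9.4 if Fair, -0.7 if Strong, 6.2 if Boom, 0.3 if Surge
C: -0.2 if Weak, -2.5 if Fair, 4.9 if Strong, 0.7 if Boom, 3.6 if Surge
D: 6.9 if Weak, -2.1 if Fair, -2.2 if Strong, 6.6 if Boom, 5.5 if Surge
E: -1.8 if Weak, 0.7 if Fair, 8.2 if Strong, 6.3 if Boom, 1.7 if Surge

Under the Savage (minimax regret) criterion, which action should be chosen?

E

Column bests: Weak=6.9, Fair=9.4, Strong=8.2, Boom=6.6, Surge=5.5.
A regrets: 2.4, 2.4, 4.1, 4.1, 9.0 → max 9.0
B regrets: 5.7, 0.0, 8.9, 0.4, 5.2 → max 8.9
C regrets: 7.1, 11.9, 3.3, 5.9, 1.9 → max 11.9
D regrets: 0.0, 11.5, 10.4, 0.0, 0.0 → max 11.5
E regrets: 8.7, 8.7, 0.0, 0.3, 3.8 → max 8.7
Smallest max regret = 8.7 → E.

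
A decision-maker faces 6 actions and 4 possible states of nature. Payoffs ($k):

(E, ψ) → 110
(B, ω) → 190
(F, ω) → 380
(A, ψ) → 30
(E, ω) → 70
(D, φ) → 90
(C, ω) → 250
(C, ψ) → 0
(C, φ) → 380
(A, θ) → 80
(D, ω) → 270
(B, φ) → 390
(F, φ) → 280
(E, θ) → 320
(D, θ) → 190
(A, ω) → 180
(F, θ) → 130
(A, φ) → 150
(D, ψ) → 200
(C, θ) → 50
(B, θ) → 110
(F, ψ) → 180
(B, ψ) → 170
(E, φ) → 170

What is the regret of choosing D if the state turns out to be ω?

Best payoff under ω is 380.
Regret = 380 − 270 = 110.

110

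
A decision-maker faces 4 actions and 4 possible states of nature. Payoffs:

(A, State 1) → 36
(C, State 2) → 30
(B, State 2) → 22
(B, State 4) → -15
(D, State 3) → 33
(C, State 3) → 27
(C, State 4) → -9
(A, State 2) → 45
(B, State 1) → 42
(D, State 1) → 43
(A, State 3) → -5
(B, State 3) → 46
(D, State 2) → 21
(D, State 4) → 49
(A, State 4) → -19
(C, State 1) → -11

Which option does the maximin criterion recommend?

D

Row minima: A=-19, B=-15, C=-11, D=21
Best worst-case = 21 → D.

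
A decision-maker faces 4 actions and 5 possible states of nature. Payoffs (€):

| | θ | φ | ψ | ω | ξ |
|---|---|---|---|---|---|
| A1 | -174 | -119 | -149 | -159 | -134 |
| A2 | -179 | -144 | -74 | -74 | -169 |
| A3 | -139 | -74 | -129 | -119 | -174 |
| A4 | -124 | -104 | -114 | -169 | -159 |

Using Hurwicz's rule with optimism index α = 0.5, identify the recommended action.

A1: 0.5·(-119) + 0.5·(-174) = -146.5
A2: 0.5·(-74) + 0.5·(-179) = -126.5
A3: 0.5·(-74) + 0.5·(-174) = -124
A4: 0.5·(-104) + 0.5·(-169) = -136.5
Highest Hurwicz score = -124 → A3.

A3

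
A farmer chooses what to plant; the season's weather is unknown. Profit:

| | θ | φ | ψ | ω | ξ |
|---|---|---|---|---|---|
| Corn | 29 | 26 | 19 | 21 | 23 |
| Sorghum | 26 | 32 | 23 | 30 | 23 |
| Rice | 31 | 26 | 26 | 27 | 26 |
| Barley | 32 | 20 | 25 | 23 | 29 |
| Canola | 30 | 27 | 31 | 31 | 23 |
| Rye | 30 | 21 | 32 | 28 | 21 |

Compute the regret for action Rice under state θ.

1

Best payoff under θ is 32.
Regret = 32 − 31 = 1.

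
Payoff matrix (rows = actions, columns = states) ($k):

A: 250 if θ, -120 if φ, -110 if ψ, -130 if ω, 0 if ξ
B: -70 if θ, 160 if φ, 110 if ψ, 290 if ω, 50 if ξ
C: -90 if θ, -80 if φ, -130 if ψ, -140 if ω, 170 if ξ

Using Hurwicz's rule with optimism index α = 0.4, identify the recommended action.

A: 0.4·250 + 0.6·(-130) = 22
B: 0.4·290 + 0.6·(-70) = 74
C: 0.4·170 + 0.6·(-140) = -16
Highest Hurwicz score = 74 → B.

B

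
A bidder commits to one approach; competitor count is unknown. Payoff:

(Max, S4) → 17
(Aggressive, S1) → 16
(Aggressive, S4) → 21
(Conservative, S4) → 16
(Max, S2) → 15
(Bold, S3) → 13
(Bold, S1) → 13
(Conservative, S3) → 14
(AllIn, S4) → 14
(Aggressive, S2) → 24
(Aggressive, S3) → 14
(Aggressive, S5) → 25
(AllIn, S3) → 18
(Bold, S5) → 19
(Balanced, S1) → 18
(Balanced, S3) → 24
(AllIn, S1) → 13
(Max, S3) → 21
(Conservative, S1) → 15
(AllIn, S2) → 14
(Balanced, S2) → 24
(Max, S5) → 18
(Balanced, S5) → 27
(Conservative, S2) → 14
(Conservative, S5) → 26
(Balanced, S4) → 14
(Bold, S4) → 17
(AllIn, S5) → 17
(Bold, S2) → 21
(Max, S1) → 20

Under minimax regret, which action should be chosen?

Balanced

Column bests: S1=20, S2=24, S3=24, S4=21, S5=27.
Conservative regrets: 5, 10, 10, 5, 1 → max 10
Balanced regrets: 2, 0, 0, 7, 0 → max 7
Aggressive regrets: 4, 0, 10, 0, 2 → max 10
Bold regrets: 7, 3, 11, 4, 8 → max 11
AllIn regrets: 7, 10, 6, 7, 10 → max 10
Max regrets: 0, 9, 3, 4, 9 → max 9
Smallest max regret = 7 → Balanced.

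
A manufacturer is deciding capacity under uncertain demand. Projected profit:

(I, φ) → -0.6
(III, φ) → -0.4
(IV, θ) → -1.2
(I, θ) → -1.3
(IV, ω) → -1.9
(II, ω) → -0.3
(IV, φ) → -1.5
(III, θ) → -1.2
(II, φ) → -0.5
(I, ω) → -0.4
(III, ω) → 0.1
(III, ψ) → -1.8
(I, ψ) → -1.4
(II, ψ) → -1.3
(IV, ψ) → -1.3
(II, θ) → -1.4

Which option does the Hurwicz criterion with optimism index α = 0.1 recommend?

I: 0.1·(-0.4) + 0.9·(-1.4) = -1.3
II: 0.1·(-0.3) + 0.9·(-1.4) = -1.29
III: 0.1·0.1 + 0.9·(-1.8) = -1.61
IV: 0.1·(-1.2) + 0.9·(-1.9) = -1.83
Highest Hurwicz score = -1.29 → II.

II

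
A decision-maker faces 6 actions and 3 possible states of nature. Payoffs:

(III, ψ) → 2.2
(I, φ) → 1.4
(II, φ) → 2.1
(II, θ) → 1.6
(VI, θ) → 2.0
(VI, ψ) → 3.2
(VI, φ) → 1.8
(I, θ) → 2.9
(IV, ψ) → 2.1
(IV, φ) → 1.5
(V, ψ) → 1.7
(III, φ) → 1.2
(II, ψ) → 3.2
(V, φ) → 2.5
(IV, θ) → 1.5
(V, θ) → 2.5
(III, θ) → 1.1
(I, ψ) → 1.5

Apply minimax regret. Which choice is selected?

Column bests: θ=2.9, φ=2.5, ψ=3.2.
I regrets: 0.0, 1.1, 1.7 → max 1.7
II regrets: 1.3, 0.4, 0.0 → max 1.3
III regrets: 1.8, 1.3, 1.0 → max 1.8
IV regrets: 1.4, 1.0, 1.1 → max 1.4
V regrets: 0.4, 0.0, 1.5 → max 1.5
VI regrets: 0.9, 0.7, 0.0 → max 0.9
Smallest max regret = 0.9 → VI.

VI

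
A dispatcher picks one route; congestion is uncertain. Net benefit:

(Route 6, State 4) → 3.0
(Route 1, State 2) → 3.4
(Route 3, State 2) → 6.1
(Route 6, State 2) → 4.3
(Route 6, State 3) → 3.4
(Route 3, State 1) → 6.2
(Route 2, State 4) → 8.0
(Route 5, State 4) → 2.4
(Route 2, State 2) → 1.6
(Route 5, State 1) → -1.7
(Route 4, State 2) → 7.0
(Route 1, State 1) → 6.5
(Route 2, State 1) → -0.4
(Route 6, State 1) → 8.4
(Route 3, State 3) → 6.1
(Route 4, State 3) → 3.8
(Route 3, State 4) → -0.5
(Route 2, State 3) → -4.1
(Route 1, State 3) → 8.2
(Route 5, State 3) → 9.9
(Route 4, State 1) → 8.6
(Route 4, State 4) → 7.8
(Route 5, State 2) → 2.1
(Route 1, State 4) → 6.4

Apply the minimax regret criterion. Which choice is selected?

Column bests: State 1=8.6, State 2=7.0, State 3=9.9, State 4=8.0.
Route 1 regrets: 2.1, 3.6, 1.7, 1.6 → max 3.6
Route 2 regrets: 9.0, 5.4, 14.0, 0.0 → max 14.0
Route 3 regrets: 2.4, 0.9, 3.8, 8.5 → max 8.5
Route 4 regrets: 0.0, 0.0, 6.1, 0.2 → max 6.1
Route 5 regrets: 10.3, 4.9, 0.0, 5.6 → max 10.3
Route 6 regrets: 0.2, 2.7, 6.5, 5.0 → max 6.5
Smallest max regret = 3.6 → Route 1.

Route 1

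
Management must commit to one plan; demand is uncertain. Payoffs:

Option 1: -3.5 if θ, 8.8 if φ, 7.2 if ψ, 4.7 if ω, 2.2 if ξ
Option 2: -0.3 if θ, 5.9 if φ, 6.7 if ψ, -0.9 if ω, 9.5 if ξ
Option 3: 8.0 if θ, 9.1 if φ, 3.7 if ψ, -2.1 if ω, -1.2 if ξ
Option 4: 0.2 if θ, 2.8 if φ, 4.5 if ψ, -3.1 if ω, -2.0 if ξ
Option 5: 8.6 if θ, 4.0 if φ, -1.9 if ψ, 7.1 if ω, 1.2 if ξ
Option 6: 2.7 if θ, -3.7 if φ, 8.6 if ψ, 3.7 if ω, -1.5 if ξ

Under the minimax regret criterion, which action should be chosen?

Column bests: θ=8.6, φ=9.1, ψ=8.6, ω=7.1, ξ=9.5.
Option 1 regrets: 12.1, 0.3, 1.4, 2.4, 7.3 → max 12.1
Option 2 regrets: 8.9, 3.2, 1.9, 8.0, 0.0 → max 8.9
Option 3 regrets: 0.6, 0.0, 4.9, 9.2, 10.7 → max 10.7
Option 4 regrets: 8.4, 6.3, 4.1, 10.2, 11.5 → max 11.5
Option 5 regrets: 0.0, 5.1, 10.5, 0.0, 8.3 → max 10.5
Option 6 regrets: 5.9, 12.8, 0.0, 3.4, 11.0 → max 12.8
Smallest max regret = 8.9 → Option 2.

Option 2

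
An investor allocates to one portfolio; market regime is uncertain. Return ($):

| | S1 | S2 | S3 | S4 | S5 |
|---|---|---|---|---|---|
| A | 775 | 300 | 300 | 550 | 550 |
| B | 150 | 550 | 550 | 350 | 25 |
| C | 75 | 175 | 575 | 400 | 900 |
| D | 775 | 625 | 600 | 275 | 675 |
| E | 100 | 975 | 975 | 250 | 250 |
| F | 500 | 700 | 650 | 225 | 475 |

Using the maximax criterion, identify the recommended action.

Row maxima: A=775, B=550, C=900, D=775, E=975, F=700
Best best-case = 975 → E.

E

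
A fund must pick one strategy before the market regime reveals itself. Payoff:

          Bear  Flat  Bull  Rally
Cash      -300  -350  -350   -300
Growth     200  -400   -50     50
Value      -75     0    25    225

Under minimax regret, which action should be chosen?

Column bests: Bear=200, Flat=0, Bull=25, Rally=225.
Cash regrets: 500, 350, 375, 525 → max 525
Growth regrets: 0, 400, 75, 175 → max 400
Value regrets: 275, 0, 0, 0 → max 275
Smallest max regret = 275 → Value.

Value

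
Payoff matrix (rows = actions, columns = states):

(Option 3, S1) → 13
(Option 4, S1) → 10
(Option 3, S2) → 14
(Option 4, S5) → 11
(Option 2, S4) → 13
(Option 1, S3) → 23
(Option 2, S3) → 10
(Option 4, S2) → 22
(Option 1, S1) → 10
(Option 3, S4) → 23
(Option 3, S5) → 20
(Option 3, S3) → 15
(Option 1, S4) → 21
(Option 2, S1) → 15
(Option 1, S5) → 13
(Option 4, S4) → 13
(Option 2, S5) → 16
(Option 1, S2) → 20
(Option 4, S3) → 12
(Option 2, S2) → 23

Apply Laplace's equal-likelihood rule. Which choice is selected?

Row averages: Option 1=17.4, Option 2=15.4, Option 3=17, Option 4=13.6
Highest average = 17.4 → Option 1.

Option 1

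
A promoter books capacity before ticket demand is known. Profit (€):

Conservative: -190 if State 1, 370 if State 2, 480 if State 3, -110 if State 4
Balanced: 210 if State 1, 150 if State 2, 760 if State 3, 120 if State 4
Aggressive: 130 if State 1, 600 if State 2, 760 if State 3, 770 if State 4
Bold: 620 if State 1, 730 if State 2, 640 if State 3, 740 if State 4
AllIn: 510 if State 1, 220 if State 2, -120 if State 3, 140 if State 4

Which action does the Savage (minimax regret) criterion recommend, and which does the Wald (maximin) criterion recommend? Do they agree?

minimax regret → Bold; maximin → Bold (agree)

Column bests: State 1=620, State 2=730, State 3=760, State 4=770.
Conservative regrets: 810, 360, 280, 880 → max 880
Balanced regrets: 410, 580, 0, 650 → max 650
Aggressive regrets: 490, 130, 0, 0 → max 490
Bold regrets: 0, 0, 120, 30 → max 120
AllIn regrets: 110, 510, 880, 630 → max 880
Smallest max regret = 120 → Bold.
Row minima: Conservative=-190, Balanced=120, Aggressive=130, Bold=620, AllIn=-120
Best worst-case = 620 → Bold.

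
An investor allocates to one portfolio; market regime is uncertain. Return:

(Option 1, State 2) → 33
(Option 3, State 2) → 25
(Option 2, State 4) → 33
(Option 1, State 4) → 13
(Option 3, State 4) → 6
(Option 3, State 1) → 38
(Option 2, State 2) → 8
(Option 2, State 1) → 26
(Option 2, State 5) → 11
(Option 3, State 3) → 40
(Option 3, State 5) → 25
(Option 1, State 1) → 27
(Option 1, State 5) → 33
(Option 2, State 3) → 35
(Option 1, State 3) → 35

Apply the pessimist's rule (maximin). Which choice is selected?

Row minima: Option 1=13, Option 2=8, Option 3=6
Best worst-case = 13 → Option 1.

Option 1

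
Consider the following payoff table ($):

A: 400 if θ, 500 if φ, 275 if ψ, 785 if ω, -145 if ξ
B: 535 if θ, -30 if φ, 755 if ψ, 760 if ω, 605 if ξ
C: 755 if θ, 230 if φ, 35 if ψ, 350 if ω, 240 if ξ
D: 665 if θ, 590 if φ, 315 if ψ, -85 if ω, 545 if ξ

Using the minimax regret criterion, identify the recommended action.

Column bests: θ=755, φ=590, ψ=755, ω=785, ξ=605.
A regrets: 355, 90, 480, 0, 750 → max 750
B regrets: 220, 620, 0, 25, 0 → max 620
C regrets: 0, 360, 720, 435, 365 → max 720
D regrets: 90, 0, 440, 870, 60 → max 870
Smallest max regret = 620 → B.

B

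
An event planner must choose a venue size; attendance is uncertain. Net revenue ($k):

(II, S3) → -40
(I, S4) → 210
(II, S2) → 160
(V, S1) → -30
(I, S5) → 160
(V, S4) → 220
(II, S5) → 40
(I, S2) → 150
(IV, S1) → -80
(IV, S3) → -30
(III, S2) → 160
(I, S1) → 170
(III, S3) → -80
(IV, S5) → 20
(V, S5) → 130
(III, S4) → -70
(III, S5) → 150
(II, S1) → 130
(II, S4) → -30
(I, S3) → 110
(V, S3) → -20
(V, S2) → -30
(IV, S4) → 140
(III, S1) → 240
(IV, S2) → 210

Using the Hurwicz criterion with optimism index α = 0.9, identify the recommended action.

I: 0.9·210 + 0.1·110 = 200
II: 0.9·160 + 0.1·(-40) = 140
III: 0.9·240 + 0.1·(-80) = 208
IV: 0.9·210 + 0.1·(-80) = 181
V: 0.9·220 + 0.1·(-30) = 195
Highest Hurwicz score = 208 → III.

III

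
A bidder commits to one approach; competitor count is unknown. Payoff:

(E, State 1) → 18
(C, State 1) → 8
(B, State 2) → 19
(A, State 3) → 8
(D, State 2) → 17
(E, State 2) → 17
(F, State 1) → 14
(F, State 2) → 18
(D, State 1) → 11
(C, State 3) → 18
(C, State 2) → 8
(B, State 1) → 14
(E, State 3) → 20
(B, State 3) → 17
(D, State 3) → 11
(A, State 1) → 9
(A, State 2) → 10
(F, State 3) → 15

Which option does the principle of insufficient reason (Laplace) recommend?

E

Row averages: A=9, B=50/3, C=34/3, D=13, E=55/3, F=47/3
Highest average = 55/3 → E.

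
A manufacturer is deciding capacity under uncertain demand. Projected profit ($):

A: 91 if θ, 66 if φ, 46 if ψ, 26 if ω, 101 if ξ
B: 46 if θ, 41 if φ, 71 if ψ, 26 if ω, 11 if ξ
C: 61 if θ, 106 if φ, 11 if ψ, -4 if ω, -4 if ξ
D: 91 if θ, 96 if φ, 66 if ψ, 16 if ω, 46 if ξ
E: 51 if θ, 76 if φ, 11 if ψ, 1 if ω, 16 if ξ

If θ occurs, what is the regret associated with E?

40

Best payoff under θ is 91.
Regret = 91 − 51 = 40.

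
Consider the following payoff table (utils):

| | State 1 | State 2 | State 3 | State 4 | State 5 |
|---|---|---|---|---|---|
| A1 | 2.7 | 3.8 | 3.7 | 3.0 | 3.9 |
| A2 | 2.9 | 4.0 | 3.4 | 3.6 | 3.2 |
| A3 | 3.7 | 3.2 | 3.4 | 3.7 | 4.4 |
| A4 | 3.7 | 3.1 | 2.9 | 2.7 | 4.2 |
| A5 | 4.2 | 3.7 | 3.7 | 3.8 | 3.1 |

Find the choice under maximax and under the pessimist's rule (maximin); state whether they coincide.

Row maxima: A1=3.9, A2=4.0, A3=4.4, A4=4.2, A5=4.2
Best best-case = 4.4 → A3.
Row minima: A1=2.7, A2=2.9, A3=3.2, A4=2.7, A5=3.1
Best worst-case = 3.2 → A3.

maximax → A3; maximin → A3 (agree)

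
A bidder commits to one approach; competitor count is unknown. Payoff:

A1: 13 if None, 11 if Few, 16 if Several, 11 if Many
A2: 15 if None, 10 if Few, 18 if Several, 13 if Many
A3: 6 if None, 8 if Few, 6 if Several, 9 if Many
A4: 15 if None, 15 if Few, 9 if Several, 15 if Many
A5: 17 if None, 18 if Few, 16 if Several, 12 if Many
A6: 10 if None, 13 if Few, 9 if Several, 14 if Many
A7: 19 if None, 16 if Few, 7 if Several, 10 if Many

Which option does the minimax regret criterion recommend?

A5

Column bests: None=19, Few=18, Several=18, Many=15.
A1 regrets: 6, 7, 2, 4 → max 7
A2 regrets: 4, 8, 0, 2 → max 8
A3 regrets: 13, 10, 12, 6 → max 13
A4 regrets: 4, 3, 9, 0 → max 9
A5 regrets: 2, 0, 2, 3 → max 3
A6 regrets: 9, 5, 9, 1 → max 9
A7 regrets: 0, 2, 11, 5 → max 11
Smallest max regret = 3 → A5.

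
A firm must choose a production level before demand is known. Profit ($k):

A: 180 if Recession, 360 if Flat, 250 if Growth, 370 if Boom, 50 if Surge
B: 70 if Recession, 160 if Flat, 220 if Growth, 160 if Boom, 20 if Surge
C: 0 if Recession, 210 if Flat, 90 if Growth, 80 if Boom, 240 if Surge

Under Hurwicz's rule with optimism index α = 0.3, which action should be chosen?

A: 0.3·370 + 0.7·50 = 146
B: 0.3·220 + 0.7·20 = 80
C: 0.3·240 + 0.7·0 = 72
Highest Hurwicz score = 146 → A.

A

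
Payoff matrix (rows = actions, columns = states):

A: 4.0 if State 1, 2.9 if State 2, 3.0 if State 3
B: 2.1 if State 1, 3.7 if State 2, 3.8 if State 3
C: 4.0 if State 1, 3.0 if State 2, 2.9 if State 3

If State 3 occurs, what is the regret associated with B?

0.0

Best payoff under State 3 is 3.8.
Regret = 3.8 − 3.8 = 0.0.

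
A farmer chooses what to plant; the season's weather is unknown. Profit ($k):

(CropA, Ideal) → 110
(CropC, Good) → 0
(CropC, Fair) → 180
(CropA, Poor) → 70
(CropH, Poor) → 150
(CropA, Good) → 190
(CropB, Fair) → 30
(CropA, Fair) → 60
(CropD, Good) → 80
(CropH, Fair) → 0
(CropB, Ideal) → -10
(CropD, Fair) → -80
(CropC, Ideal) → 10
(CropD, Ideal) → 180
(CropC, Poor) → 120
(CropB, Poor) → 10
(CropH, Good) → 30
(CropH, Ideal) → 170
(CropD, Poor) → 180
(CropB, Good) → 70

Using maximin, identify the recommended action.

Row minima: CropH=0, CropC=0, CropA=60, CropB=-10, CropD=-80
Best worst-case = 60 → CropA.

CropA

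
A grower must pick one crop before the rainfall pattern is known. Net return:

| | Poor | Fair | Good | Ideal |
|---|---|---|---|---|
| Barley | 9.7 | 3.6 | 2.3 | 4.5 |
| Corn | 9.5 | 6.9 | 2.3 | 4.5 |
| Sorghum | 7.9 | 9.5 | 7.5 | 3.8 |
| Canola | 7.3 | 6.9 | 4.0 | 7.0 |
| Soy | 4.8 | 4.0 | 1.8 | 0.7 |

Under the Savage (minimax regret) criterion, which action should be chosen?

Sorghum

Column bests: Poor=9.7, Fair=9.5, Good=7.5, Ideal=7.0.
Barley regrets: 0.0, 5.9, 5.2, 2.5 → max 5.9
Corn regrets: 0.2, 2.6, 5.2, 2.5 → max 5.2
Sorghum regrets: 1.8, 0.0, 0.0, 3.2 → max 3.2
Canola regrets: 2.4, 2.6, 3.5, 0.0 → max 3.5
Soy regrets: 4.9, 5.5, 5.7, 6.3 → max 6.3
Smallest max regret = 3.2 → Sorghum.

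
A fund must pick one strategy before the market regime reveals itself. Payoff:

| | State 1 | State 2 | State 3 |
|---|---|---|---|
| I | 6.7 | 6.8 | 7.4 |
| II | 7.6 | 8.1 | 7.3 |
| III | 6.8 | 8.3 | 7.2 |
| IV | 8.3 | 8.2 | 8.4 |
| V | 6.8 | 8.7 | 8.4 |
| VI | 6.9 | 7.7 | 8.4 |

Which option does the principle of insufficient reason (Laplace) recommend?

IV

Row averages: I=209/30, II=23/3, III=223/30, IV=8.3, V=239/30, VI=23/3
Highest average = 8.3 → IV.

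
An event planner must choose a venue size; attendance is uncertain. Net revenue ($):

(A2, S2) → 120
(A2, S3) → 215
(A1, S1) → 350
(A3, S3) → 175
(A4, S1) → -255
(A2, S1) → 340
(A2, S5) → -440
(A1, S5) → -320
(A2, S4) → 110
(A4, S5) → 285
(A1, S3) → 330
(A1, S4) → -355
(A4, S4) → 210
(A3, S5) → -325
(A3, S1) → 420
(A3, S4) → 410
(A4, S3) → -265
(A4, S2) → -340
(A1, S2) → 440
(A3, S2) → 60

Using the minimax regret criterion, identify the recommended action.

A3

Column bests: S1=420, S2=440, S3=330, S4=410, S5=285.
A1 regrets: 70, 0, 0, 765, 605 → max 765
A2 regrets: 80, 320, 115, 300, 725 → max 725
A3 regrets: 0, 380, 155, 0, 610 → max 610
A4 regrets: 675, 780, 595, 200, 0 → max 780
Smallest max regret = 610 → A3.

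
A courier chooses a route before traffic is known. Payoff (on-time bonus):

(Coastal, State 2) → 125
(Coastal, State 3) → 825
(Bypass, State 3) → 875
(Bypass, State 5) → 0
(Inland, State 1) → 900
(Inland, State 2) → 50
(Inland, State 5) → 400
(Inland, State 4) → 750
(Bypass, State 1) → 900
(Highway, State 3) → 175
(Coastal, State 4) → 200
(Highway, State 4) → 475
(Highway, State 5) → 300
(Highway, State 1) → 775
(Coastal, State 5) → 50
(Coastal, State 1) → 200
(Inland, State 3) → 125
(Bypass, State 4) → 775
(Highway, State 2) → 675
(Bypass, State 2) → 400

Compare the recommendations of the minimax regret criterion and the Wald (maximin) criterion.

Column bests: State 1=900, State 2=675, State 3=875, State 4=775, State 5=400.
Bypass regrets: 0, 275, 0, 0, 400 → max 400
Inland regrets: 0, 625, 750, 25, 0 → max 750
Highway regrets: 125, 0, 700, 300, 100 → max 700
Coastal regrets: 700, 550, 50, 575, 350 → max 700
Smallest max regret = 400 → Bypass.
Row minima: Bypass=0, Inland=50, Highway=175, Coastal=50
Best worst-case = 175 → Highway.

minimax regret → Bypass; maximin → Highway (disagree)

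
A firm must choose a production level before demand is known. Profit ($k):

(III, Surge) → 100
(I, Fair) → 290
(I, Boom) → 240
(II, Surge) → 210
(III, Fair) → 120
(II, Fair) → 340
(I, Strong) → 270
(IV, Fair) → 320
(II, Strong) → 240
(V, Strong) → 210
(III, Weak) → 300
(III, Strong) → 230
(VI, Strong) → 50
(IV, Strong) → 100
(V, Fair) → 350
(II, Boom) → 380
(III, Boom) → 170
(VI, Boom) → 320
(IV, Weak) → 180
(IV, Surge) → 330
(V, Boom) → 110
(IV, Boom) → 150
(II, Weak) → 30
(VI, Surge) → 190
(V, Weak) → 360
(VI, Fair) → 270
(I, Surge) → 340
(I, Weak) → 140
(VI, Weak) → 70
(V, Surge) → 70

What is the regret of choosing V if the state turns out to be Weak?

Best payoff under Weak is 360.
Regret = 360 − 360 = 0.

0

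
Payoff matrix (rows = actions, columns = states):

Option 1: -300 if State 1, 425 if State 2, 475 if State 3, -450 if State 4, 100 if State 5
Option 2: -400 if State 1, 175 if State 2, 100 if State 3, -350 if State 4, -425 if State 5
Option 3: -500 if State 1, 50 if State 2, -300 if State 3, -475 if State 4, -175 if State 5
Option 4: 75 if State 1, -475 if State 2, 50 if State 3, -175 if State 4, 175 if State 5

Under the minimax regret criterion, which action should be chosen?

Column bests: State 1=75, State 2=425, State 3=475, State 4=-175, State 5=175.
Option 1 regrets: 375, 0, 0, 275, 75 → max 375
Option 2 regrets: 475, 250, 375, 175, 600 → max 600
Option 3 regrets: 575, 375, 775, 300, 350 → max 775
Option 4 regrets: 0, 900, 425, 0, 0 → max 900
Smallest max regret = 375 → Option 1.

Option 1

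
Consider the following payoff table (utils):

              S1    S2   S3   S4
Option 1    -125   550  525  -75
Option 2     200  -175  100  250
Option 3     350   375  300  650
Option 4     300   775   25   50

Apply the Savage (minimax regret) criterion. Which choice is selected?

Option 3

Column bests: S1=350, S2=775, S3=525, S4=650.
Option 1 regrets: 475, 225, 0, 725 → max 725
Option 2 regrets: 150, 950, 425, 400 → max 950
Option 3 regrets: 0, 400, 225, 0 → max 400
Option 4 regrets: 50, 0, 500, 600 → max 600
Smallest max regret = 400 → Option 3.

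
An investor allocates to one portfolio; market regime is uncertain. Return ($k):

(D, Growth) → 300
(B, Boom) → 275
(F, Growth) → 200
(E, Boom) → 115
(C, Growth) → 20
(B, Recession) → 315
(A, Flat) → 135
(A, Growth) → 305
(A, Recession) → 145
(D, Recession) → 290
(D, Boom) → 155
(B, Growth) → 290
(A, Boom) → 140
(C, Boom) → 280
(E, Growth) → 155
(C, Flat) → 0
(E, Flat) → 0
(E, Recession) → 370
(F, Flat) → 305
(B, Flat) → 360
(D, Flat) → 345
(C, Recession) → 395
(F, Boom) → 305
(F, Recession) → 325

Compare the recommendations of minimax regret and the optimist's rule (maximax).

minimax regret → B; maximax → C (disagree)

Column bests: Recession=395, Flat=360, Growth=305, Boom=305.
A regrets: 250, 225, 0, 165 → max 250
B regrets: 80, 0, 15, 30 → max 80
C regrets: 0, 360, 285, 25 → max 360
D regrets: 105, 15, 5, 150 → max 150
E regrets: 25, 360, 150, 190 → max 360
F regrets: 70, 55, 105, 0 → max 105
Smallest max regret = 80 → B.
Row maxima: A=305, B=360, C=395, D=345, E=370, F=325
Best best-case = 395 → C.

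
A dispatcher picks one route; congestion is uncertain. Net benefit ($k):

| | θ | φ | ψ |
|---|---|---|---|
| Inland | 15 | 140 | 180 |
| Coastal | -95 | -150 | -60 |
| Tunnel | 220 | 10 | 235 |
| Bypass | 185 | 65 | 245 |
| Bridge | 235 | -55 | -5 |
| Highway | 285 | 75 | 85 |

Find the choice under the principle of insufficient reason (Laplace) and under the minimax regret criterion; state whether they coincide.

Row averages: Inland=335/3, Coastal=-305/3, Tunnel=155, Bypass=165, Bridge=175/3, Highway=445/3
Highest average = 165 → Bypass.
Column bests: θ=285, φ=140, ψ=245.
Inland regrets: 270, 0, 65 → max 270
Coastal regrets: 380, 290, 305 → max 380
Tunnel regrets: 65, 130, 10 → max 130
Bypass regrets: 100, 75, 0 → max 100
Bridge regrets: 50, 195, 250 → max 250
Highway regrets: 0, 65, 160 → max 160
Smallest max regret = 100 → Bypass.

laplace → Bypass; minimax regret → Bypass (agree)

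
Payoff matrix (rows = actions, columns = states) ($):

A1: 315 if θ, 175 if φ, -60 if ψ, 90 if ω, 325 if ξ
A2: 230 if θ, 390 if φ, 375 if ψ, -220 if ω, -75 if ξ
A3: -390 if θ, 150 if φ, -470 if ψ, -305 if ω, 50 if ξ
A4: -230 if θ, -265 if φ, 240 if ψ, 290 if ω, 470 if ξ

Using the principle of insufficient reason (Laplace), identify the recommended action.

Row averages: A1=169, A2=140, A3=-193, A4=101
Highest average = 169 → A1.

A1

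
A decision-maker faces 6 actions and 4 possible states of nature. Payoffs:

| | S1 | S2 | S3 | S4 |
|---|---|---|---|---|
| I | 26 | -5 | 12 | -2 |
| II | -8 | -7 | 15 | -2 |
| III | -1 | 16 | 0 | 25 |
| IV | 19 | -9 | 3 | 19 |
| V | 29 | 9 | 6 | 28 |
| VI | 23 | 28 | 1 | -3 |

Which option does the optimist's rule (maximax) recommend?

V

Row maxima: I=26, II=15, III=25, IV=19, V=29, VI=28
Best best-case = 29 → V.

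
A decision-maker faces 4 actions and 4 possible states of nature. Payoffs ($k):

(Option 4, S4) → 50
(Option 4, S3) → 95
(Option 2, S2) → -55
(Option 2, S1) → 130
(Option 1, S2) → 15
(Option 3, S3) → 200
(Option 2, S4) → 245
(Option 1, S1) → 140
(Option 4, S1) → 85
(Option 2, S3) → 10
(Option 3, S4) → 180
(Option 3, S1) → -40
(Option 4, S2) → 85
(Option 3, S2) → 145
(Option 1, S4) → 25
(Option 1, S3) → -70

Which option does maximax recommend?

Option 2

Row maxima: Option 1=140, Option 2=245, Option 3=200, Option 4=95
Best best-case = 245 → Option 2.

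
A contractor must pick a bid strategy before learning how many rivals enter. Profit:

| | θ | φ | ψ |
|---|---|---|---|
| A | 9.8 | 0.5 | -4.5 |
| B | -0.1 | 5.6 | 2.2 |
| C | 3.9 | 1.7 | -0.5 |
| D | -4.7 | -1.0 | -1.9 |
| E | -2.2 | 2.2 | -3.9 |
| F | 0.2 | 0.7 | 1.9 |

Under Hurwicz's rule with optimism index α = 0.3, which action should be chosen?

A: 0.3·9.8 + 0.7·(-4.5) = -0.21
B: 0.3·5.6 + 0.7·(-0.1) = 1.61
C: 0.3·3.9 + 0.7·(-0.5) = 0.82
D: 0.3·(-1.0) + 0.7·(-4.7) = -3.59
E: 0.3·2.2 + 0.7·(-3.9) = -2.07
F: 0.3·1.9 + 0.7·0.2 = 0.71
Highest Hurwicz score = 1.61 → B.

B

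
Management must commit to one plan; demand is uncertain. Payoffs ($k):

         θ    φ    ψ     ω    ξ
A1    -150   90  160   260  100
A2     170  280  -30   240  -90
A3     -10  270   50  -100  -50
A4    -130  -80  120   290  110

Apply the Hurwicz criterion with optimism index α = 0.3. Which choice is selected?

A1: 0.3·260 + 0.7·(-150) = -27
A2: 0.3·280 + 0.7·(-90) = 21
A3: 0.3·270 + 0.7·(-100) = 11
A4: 0.3·290 + 0.7·(-130) = -4
Highest Hurwicz score = 21 → A2.

A2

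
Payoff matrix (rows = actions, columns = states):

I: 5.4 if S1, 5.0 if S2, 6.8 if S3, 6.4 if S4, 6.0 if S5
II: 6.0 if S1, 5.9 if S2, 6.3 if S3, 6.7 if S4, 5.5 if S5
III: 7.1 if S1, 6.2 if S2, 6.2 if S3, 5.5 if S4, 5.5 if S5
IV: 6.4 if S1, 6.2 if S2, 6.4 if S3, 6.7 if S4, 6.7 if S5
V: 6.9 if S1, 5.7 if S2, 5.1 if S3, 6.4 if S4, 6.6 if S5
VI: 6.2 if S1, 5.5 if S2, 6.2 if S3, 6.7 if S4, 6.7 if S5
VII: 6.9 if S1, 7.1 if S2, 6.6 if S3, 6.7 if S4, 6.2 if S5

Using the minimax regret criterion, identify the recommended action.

Column bests: S1=7.1, S2=7.1, S3=6.8, S4=6.7, S5=6.7.
I regrets: 1.7, 2.1, 0.0, 0.3, 0.7 → max 2.1
II regrets: 1.1, 1.2, 0.5, 0.0, 1.2 → max 1.2
III regrets: 0.0, 0.9, 0.6, 1.2, 1.2 → max 1.2
IV regrets: 0.7, 0.9, 0.4, 0.0, 0.0 → max 0.9
V regrets: 0.2, 1.4, 1.7, 0.3, 0.1 → max 1.7
VI regrets: 0.9, 1.6, 0.6, 0.0, 0.0 → max 1.6
VII regrets: 0.2, 0.0, 0.2, 0.0, 0.5 → max 0.5
Smallest max regret = 0.5 → VII.

VII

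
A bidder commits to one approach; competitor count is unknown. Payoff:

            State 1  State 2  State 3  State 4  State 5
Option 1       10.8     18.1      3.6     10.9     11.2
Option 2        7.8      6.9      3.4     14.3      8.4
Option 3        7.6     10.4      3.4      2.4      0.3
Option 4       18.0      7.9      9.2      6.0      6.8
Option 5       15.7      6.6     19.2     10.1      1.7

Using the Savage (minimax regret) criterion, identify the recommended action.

Option 4

Column bests: State 1=18.0, State 2=18.1, State 3=19.2, State 4=14.3, State 5=11.2.
Option 1 regrets: 7.2, 0.0, 15.6, 3.4, 0.0 → max 15.6
Option 2 regrets: 10.2, 11.2, 15.8, 0.0, 2.8 → max 15.8
Option 3 regrets: 10.4, 7.7, 15.8, 11.9, 10.9 → max 15.8
Option 4 regrets: 0.0, 10.2, 10.0, 8.3, 4.4 → max 10.2
Option 5 regrets: 2.3, 11.5, 0.0, 4.2, 9.5 → max 11.5
Smallest max regret = 10.2 → Option 4.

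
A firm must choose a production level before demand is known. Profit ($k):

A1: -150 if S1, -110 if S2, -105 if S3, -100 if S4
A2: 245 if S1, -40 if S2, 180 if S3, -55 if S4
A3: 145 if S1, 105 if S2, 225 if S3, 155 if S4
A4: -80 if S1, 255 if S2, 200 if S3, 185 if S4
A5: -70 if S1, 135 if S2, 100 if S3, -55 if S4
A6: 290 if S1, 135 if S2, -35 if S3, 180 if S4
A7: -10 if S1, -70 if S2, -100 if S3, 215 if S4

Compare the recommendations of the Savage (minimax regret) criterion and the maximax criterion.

Column bests: S1=290, S2=255, S3=225, S4=215.
A1 regrets: 440, 365, 330, 315 → max 440
A2 regrets: 45, 295, 45, 270 → max 295
A3 regrets: 145, 150, 0, 60 → max 150
A4 regrets: 370, 0, 25, 30 → max 370
A5 regrets: 360, 120, 125, 270 → max 360
A6 regrets: 0, 120, 260, 35 → max 260
A7 regrets: 300, 325, 325, 0 → max 325
Smallest max regret = 150 → A3.
Row maxima: A1=-100, A2=245, A3=225, A4=255, A5=135, A6=290, A7=215
Best best-case = 290 → A6.

minimax regret → A3; maximax → A6 (disagree)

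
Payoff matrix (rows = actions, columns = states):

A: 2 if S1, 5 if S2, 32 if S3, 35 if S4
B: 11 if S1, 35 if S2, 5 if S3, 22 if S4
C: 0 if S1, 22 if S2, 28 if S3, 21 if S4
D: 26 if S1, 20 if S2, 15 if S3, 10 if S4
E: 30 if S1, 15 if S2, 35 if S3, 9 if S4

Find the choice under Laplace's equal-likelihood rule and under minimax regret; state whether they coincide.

laplace → E; minimax regret → D (disagree)

Row averages: A=18.5, B=18.25, C=17.75, D=17.75, E=22.25
Highest average = 22.25 → E.
Column bests: S1=30, S2=35, S3=35, S4=35.
A regrets: 28, 30, 3, 0 → max 30
B regrets: 19, 0, 30, 13 → max 30
C regrets: 30, 13, 7, 14 → max 30
D regrets: 4, 15, 20, 25 → max 25
E regrets: 0, 20, 0, 26 → max 26
Smallest max regret = 25 → D.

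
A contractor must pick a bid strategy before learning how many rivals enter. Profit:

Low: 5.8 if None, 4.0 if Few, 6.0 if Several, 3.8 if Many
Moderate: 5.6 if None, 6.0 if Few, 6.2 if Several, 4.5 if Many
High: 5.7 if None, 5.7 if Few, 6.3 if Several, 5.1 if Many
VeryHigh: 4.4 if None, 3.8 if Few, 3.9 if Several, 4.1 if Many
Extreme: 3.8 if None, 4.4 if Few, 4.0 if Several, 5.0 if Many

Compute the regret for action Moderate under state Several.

0.1

Best payoff under Several is 6.3.
Regret = 6.3 − 6.2 = 0.1.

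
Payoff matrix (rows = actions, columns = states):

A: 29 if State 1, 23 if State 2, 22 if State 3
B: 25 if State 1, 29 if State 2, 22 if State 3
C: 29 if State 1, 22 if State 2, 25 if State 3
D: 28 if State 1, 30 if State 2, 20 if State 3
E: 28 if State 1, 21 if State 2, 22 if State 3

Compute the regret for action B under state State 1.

Best payoff under State 1 is 29.
Regret = 29 − 25 = 4.

4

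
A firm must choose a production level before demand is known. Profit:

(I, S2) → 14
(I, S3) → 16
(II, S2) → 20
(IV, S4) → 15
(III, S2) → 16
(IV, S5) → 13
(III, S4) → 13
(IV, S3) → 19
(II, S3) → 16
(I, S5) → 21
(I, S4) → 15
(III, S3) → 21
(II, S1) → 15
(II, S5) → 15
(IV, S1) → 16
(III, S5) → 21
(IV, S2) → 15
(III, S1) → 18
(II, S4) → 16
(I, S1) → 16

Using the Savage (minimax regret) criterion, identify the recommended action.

Column bests: S1=18, S2=20, S3=21, S4=16, S5=21.
I regrets: 2, 6, 5, 1, 0 → max 6
II regrets: 3, 0, 5, 0, 6 → max 6
III regrets: 0, 4, 0, 3, 0 → max 4
IV regrets: 2, 5, 2, 1, 8 → max 8
Smallest max regret = 4 → III.

III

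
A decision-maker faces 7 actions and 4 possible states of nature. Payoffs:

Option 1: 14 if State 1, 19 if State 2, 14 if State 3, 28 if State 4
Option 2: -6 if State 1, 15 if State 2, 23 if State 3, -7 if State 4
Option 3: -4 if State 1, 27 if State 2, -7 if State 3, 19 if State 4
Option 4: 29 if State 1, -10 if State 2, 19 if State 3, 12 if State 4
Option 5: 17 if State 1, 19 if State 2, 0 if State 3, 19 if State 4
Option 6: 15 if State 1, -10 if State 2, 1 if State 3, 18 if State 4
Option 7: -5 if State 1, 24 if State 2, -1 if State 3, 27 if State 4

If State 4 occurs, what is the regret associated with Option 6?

10

Best payoff under State 4 is 28.
Regret = 28 − 18 = 10.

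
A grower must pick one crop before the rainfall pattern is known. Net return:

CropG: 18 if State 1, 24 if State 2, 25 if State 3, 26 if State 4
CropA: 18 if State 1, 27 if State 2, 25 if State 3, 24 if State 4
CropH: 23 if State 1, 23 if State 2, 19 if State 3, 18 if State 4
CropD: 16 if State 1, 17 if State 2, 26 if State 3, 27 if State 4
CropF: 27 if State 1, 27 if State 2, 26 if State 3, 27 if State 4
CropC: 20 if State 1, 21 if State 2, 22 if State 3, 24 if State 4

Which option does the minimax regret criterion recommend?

CropF

Column bests: State 1=27, State 2=27, State 3=26, State 4=27.
CropG regrets: 9, 3, 1, 1 → max 9
CropA regrets: 9, 0, 1, 3 → max 9
CropH regrets: 4, 4, 7, 9 → max 9
CropD regrets: 11, 10, 0, 0 → max 11
CropF regrets: 0, 0, 0, 0 → max 0
CropC regrets: 7, 6, 4, 3 → max 7
Smallest max regret = 0 → CropF.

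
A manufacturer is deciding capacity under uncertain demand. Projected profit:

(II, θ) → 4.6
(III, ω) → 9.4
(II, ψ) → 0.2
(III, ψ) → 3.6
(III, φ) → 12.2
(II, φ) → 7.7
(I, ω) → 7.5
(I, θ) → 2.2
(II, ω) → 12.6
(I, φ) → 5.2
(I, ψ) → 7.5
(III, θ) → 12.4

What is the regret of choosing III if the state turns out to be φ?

0.0

Best payoff under φ is 12.2.
Regret = 12.2 − 12.2 = 0.0.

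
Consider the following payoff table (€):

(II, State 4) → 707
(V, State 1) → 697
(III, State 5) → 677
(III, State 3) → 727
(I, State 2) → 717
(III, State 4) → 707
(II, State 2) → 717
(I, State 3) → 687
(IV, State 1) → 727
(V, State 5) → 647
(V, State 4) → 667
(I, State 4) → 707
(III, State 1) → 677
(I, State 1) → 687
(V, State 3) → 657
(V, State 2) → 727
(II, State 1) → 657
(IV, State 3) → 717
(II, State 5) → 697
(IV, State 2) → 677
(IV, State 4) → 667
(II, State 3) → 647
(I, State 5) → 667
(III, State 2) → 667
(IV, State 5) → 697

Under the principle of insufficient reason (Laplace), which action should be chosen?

Row averages: I=693, II=685, III=691, IV=697, V=679
Highest average = 697 → IV.

IV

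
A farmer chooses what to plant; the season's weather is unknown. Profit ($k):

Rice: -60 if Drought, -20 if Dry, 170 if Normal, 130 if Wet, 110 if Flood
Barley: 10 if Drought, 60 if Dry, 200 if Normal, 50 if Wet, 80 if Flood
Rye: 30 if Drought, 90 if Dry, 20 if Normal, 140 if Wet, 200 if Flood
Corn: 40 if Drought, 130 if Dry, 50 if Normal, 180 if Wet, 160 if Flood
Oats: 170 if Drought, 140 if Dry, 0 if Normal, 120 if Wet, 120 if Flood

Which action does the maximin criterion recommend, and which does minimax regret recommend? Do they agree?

maximin → Corn; minimax regret → Corn (agree)

Row minima: Rice=-60, Barley=10, Rye=20, Corn=40, Oats=0
Best worst-case = 40 → Corn.
Column bests: Drought=170, Dry=140, Normal=200, Wet=180, Flood=200.
Rice regrets: 230, 160, 30, 50, 90 → max 230
Barley regrets: 160, 80, 0, 130, 120 → max 160
Rye regrets: 140, 50, 180, 40, 0 → max 180
Corn regrets: 130, 10, 150, 0, 40 → max 150
Oats regrets: 0, 0, 200, 60, 80 → max 200
Smallest max regret = 150 → Corn.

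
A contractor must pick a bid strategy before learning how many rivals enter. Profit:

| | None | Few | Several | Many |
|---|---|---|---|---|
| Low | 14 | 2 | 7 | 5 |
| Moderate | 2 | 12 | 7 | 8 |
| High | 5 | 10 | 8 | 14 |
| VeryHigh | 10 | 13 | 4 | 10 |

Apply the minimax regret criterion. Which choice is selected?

Column bests: None=14, Few=13, Several=8, Many=14.
Low regrets: 0, 11, 1, 9 → max 11
Moderate regrets: 12, 1, 1, 6 → max 12
High regrets: 9, 3, 0, 0 → max 9
VeryHigh regrets: 4, 0, 4, 4 → max 4
Smallest max regret = 4 → VeryHigh.

VeryHigh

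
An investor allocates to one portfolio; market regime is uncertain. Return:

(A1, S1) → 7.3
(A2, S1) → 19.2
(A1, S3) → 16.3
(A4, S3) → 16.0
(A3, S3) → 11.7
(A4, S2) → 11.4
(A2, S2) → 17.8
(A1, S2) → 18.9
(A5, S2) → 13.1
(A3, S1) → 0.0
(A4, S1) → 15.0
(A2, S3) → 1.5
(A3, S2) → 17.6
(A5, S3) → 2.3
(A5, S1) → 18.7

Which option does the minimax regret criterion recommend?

Column bests: S1=19.2, S2=18.9, S3=16.3.
A1 regrets: 11.9, 0.0, 0.0 → max 11.9
A2 regrets: 0.0, 1.1, 14.8 → max 14.8
A3 regrets: 19.2, 1.3, 4.6 → max 19.2
A4 regrets: 4.2, 7.5, 0.3 → max 7.5
A5 regrets: 0.5, 5.8, 14.0 → max 14.0
Smallest max regret = 7.5 → A4.

A4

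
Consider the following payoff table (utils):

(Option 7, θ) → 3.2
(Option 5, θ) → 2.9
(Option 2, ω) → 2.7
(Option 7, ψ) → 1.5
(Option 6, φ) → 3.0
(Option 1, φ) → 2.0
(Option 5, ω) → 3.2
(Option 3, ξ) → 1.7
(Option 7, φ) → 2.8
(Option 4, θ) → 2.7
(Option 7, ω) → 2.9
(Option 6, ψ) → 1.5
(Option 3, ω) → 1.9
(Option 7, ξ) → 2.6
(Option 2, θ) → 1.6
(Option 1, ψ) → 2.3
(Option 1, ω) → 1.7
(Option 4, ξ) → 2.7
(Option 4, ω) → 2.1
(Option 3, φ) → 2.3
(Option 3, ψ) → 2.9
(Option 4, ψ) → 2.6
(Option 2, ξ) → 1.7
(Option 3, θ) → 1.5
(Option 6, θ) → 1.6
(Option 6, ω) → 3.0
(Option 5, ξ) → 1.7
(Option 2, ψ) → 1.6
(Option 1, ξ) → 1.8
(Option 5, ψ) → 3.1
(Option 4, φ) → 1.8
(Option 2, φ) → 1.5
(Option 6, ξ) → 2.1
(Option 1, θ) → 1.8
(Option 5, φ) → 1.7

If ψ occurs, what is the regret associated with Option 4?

Best payoff under ψ is 3.1.
Regret = 3.1 − 2.6 = 0.5.

0.5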